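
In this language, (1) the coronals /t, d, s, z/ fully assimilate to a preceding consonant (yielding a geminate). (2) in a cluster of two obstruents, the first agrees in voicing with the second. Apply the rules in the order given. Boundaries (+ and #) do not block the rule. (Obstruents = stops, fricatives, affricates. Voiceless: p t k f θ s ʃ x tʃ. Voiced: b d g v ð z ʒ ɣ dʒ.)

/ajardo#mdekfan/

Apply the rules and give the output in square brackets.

Rule 1: /d/ after /r/ → [r] (total assimilation)
Rule 1: /d/ after /m/ → [m] (total assimilation)
After rule 1: ajarro#mmekfan
Rule 2: no segment meets the rule's conditions; no change.

[ajarro#mmekfan]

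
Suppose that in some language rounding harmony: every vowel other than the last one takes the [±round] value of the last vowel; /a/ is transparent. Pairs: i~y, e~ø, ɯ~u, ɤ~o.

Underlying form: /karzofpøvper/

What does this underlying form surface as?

[karzɤfpevper]

/o/ harmonizes with /e/ ([-round]) → [ɤ]
/ø/ harmonizes with /e/ ([-round]) → [e]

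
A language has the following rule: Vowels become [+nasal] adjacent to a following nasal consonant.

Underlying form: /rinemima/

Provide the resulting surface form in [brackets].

[rĩnẽmĩma]

/i/ before nasal /n/ → [ĩ]
/e/ before nasal /m/ → [ẽ]
/i/ before nasal /m/ → [ĩ]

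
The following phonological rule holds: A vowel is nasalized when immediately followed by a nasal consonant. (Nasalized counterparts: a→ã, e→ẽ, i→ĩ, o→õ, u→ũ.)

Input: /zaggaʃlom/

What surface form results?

[zaggaʃlõm]

/o/ before nasal /m/ → [õ]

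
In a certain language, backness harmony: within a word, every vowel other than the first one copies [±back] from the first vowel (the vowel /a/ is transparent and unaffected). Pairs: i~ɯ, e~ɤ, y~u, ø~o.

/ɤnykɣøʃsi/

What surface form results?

/y/ harmonizes with /ɤ/ ([+back]) → [u]
/ø/ harmonizes with /ɤ/ ([+back]) → [o]
/i/ harmonizes with /ɤ/ ([+back]) → [ɯ]

[ɤnukɣoʃsɯ]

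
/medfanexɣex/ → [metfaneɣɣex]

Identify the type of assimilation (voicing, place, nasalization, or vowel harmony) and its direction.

/d/→[t] /x/→[ɣ].
Each target copies a feature from the following segment, so the direction is regressive.

voicing assimilation, regressive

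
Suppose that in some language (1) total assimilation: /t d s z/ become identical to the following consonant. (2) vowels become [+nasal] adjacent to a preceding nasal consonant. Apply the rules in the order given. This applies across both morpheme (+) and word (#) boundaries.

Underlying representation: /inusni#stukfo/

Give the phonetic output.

Rule 1: /s/ before /n/ → [n] (total assimilation)
Rule 1: /s/ before /t/ → [t] (total assimilation)
After rule 1: inunni#ttukfo
Rule 2: /u/ after nasal /n/ → [ũ]
Rule 2: /i/ after nasal /n/ → [ĩ]

[inũnnĩ#ttukfo]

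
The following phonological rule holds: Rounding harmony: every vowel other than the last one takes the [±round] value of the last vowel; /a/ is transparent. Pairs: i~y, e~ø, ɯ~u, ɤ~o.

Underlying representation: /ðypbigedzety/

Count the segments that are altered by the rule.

3

/i/ harmonizes with /y/ ([+round]) → [y]
/e/ harmonizes with /y/ ([+round]) → [ø]
/e/ harmonizes with /y/ ([+round]) → [ø]
3 segments change.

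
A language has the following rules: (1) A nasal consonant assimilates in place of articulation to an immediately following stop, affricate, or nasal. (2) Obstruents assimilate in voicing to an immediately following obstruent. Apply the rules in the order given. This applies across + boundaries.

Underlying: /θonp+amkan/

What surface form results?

[θomp+aŋkan]

Rule 1: /n/ before /p/ (labial) → [m]
Rule 1: /m/ before /k/ (velar) → [ŋ]
After rule 1: θomp+aŋkan
Rule 2: no segment meets the rule's conditions; no change.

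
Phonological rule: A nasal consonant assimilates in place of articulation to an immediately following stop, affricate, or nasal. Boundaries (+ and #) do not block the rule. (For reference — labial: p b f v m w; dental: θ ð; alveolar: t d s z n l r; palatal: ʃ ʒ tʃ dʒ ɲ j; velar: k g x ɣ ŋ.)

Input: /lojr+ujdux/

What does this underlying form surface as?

[lojr+ujdux]

no segment meets the rule's conditions; no change.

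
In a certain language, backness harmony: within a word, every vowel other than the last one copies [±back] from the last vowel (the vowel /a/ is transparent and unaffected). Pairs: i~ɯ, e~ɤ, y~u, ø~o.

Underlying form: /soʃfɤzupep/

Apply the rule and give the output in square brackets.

[søʃfezypep]

/o/ harmonizes with /e/ ([-back]) → [ø]
/ɤ/ harmonizes with /e/ ([-back]) → [e]
/u/ harmonizes with /e/ ([-back]) → [y]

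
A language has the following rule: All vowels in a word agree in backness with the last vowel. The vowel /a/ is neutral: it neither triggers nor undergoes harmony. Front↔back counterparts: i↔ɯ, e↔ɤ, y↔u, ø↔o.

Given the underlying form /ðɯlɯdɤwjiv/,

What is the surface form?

[ðilidewjiv]

/ɯ/ harmonizes with /i/ ([-back]) → [i]
/ɯ/ harmonizes with /i/ ([-back]) → [i]
/ɤ/ harmonizes with /i/ ([-back]) → [e]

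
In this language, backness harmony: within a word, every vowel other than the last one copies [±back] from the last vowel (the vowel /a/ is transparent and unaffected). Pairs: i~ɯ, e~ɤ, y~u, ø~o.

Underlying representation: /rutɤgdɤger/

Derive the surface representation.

/u/ harmonizes with /e/ ([-back]) → [y]
/ɤ/ harmonizes with /e/ ([-back]) → [e]
/ɤ/ harmonizes with /e/ ([-back]) → [e]

[rytegdeger]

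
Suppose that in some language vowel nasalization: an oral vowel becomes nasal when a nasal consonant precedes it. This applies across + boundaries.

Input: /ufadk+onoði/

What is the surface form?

[ufadk+onõði]

/o/ after nasal /n/ → [õ]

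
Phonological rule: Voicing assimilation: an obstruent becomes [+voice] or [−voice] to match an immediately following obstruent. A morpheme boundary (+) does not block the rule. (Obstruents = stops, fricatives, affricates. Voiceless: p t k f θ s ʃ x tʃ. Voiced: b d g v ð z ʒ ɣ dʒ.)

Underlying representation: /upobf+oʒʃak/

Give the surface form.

/b/ before /f/ (voiceless) → [p]
/ʒ/ before /ʃ/ (voiceless) → [ʃ]

[upopf+oʃʃak]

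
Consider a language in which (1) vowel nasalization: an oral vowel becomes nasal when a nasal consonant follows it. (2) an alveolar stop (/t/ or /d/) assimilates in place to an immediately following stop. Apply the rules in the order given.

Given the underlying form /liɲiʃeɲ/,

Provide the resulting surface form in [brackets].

Rule 1: /i/ before nasal /ɲ/ → [ĩ]
Rule 1: /e/ before nasal /ɲ/ → [ẽ]
After rule 1: lĩɲiʃẽɲ
Rule 2: no segment meets the rule's conditions; no change.

[lĩɲiʃẽɲ]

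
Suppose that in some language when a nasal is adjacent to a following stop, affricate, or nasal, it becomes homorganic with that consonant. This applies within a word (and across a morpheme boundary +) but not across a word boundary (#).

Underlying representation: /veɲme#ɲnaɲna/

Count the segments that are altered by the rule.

3

/ɲ/ before /m/ (labial) → [m]
/ɲ/ before /n/ (alveolar) → [n]
/ɲ/ before /n/ (alveolar) → [n]
3 segments change.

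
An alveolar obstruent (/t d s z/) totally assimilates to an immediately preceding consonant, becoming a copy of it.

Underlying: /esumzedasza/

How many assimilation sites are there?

2

/z/ after /m/ → [m] (total assimilation)
/z/ after /s/ → [s] (total assimilation)
2 segments change.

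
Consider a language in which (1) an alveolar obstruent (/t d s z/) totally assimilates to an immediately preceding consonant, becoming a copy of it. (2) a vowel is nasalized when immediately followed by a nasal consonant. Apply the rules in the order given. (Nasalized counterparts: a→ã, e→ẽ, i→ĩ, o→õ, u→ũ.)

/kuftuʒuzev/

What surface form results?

Rule 1: /t/ after /f/ → [f] (total assimilation)
After rule 1: kuffuʒuzev
Rule 2: no segment meets the rule's conditions; no change.

[kuffuʒuzev]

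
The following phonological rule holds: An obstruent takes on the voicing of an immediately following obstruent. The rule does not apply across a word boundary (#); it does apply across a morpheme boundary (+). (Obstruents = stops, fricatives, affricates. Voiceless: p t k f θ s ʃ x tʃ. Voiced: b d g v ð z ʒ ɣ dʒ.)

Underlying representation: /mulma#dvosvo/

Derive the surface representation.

[mulma#dvozvo]

/s/ before /v/ (voiced) → [z]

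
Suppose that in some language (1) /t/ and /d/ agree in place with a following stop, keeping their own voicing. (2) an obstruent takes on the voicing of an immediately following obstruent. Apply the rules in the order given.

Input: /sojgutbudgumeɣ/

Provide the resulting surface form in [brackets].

Rule 1: /t/ before /b/ (labial) → [p]
Rule 1: /d/ before /g/ (velar) → [g]
After rule 1: sojgupbuggumeɣ
Rule 2: /p/ before /b/ (voiced) → [b]

[sojgubbuggumeɣ]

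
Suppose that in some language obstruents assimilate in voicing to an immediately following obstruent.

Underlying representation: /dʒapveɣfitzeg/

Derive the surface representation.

[dʒabvexfidzeg]

/p/ before /v/ (voiced) → [b]
/ɣ/ before /f/ (voiceless) → [x]
/t/ before /z/ (voiced) → [d]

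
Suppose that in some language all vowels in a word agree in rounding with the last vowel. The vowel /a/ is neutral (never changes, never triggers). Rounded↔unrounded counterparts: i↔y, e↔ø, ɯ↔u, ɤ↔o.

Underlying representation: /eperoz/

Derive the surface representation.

/e/ harmonizes with /o/ ([+round]) → [ø]
/e/ harmonizes with /o/ ([+round]) → [ø]

[øpøroz]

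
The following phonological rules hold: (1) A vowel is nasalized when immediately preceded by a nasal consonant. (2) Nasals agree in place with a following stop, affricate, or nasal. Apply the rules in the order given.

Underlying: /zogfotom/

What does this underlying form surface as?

[zogfotom]

Rule 1: no segment meets the rule's conditions; no change.
After rule 1: zogfotom
Rule 2: no segment meets the rule's conditions; no change.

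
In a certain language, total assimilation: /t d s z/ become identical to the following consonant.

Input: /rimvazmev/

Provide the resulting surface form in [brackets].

[rimvammev]

/z/ before /m/ → [m] (total assimilation)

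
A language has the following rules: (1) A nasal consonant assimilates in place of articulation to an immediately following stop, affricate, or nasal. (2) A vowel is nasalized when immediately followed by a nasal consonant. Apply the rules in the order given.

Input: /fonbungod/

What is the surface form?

[fõmbũŋgod]

Rule 1: /n/ before /b/ (labial) → [m]
Rule 1: /n/ before /g/ (velar) → [ŋ]
After rule 1: fombuŋgod
Rule 2: /o/ before nasal /m/ → [õ]
Rule 2: /u/ before nasal /ŋ/ → [ũ]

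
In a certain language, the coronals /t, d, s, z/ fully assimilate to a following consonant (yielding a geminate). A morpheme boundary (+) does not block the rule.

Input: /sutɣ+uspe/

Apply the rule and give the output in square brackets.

[suɣɣ+uppe]

/t/ before /ɣ/ → [ɣ] (total assimilation)
/s/ before /p/ → [p] (total assimilation)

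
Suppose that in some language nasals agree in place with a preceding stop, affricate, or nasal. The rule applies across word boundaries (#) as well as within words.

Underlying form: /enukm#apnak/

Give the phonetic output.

[enukŋ#apmak]

/m/ after /k/ (velar) → [ŋ]
/n/ after /p/ (labial) → [m]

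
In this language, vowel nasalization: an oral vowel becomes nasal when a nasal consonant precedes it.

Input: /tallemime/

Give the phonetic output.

/i/ after nasal /m/ → [ĩ]
/e/ after nasal /m/ → [ẽ]

[tallemĩmẽ]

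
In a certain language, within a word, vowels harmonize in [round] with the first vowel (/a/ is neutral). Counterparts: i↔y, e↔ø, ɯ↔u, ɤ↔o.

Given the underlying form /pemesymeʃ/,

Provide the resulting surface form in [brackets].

/y/ harmonizes with /e/ ([-round]) → [i]

[pemesimeʃ]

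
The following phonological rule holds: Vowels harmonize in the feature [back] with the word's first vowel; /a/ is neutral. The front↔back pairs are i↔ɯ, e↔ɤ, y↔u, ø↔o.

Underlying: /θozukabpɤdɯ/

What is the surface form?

[θozukabpɤdɯ]

no segment meets the rule's conditions; no change.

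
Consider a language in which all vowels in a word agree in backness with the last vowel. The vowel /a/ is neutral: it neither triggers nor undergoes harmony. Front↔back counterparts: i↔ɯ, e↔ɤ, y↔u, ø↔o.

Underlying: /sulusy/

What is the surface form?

[sylysy]

/u/ harmonizes with /y/ ([-back]) → [y]
/u/ harmonizes with /y/ ([-back]) → [y]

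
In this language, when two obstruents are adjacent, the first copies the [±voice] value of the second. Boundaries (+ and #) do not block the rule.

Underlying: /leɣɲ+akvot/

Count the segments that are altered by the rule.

/k/ before /v/ (voiced) → [g]
1 segment changes.

1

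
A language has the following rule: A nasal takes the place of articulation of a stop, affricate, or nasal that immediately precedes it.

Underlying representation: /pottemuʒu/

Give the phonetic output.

no segment meets the rule's conditions; no change.

[pottemuʒu]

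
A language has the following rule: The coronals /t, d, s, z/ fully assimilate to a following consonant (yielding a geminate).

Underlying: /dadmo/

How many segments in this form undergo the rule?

/d/ before /m/ → [m] (total assimilation)
1 segment changes.

1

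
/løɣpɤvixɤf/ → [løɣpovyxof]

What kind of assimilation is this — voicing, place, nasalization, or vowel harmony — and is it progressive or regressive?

/ɤ/→[o] /i/→[y] /ɤ/→[o].
Vowels agree with the first vowel, so the harmony is progressive.

vowel harmony, progressive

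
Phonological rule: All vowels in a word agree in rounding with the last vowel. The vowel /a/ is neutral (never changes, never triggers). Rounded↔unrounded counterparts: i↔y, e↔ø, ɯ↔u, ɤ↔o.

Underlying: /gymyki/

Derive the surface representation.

/y/ harmonizes with /i/ ([-round]) → [i]
/y/ harmonizes with /i/ ([-round]) → [i]

[gimiki]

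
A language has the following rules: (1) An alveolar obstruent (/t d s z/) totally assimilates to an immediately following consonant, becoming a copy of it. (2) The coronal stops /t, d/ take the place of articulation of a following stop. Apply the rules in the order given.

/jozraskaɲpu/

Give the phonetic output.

[jorrakkaɲpu]

Rule 1: /z/ before /r/ → [r] (total assimilation)
Rule 1: /s/ before /k/ → [k] (total assimilation)
After rule 1: jorrakkaɲpu
Rule 2: no segment meets the rule's conditions; no change.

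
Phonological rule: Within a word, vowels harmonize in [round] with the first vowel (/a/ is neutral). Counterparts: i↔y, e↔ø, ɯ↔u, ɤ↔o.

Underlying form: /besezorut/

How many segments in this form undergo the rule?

/o/ harmonizes with /e/ ([-round]) → [ɤ]
/u/ harmonizes with /e/ ([-round]) → [ɯ]
2 segments change.

2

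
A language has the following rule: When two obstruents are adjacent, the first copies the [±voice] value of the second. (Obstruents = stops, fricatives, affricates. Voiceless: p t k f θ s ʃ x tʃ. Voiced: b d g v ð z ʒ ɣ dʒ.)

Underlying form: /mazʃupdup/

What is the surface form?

[masʃubdup]

/z/ before /ʃ/ (voiceless) → [s]
/p/ before /d/ (voiced) → [b]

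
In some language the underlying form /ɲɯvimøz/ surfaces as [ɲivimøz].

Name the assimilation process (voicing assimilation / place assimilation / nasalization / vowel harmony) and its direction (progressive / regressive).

vowel harmony, regressive

/ɯ/→[i].
Vowels agree with the last vowel, so the harmony is regressive.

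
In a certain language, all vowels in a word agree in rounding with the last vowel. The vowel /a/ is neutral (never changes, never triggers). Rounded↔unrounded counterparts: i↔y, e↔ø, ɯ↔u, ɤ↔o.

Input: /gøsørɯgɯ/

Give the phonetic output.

[geserɯgɯ]

/ø/ harmonizes with /ɯ/ ([-round]) → [e]
/ø/ harmonizes with /ɯ/ ([-round]) → [e]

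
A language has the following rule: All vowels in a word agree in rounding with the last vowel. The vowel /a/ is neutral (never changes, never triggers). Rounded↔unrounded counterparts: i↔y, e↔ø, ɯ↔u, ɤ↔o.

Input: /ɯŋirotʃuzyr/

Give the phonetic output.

/ɯ/ harmonizes with /y/ ([+round]) → [u]
/i/ harmonizes with /y/ ([+round]) → [y]

[uŋyrotʃuzyr]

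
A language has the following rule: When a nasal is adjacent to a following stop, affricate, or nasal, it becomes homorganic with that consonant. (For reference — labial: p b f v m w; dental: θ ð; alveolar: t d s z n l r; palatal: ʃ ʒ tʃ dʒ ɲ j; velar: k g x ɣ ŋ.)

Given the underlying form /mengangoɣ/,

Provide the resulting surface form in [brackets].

[meŋgaŋgoɣ]

/n/ before /g/ (velar) → [ŋ]
/n/ before /g/ (velar) → [ŋ]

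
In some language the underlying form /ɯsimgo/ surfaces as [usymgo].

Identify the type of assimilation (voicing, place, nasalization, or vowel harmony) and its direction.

vowel harmony, regressive

/ɯ/→[u] /i/→[y].
Vowels agree with the last vowel, so the harmony is regressive.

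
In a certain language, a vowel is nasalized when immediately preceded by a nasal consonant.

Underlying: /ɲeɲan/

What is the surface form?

[ɲẽɲãn]

/e/ after nasal /ɲ/ → [ẽ]
/a/ after nasal /ɲ/ → [ã]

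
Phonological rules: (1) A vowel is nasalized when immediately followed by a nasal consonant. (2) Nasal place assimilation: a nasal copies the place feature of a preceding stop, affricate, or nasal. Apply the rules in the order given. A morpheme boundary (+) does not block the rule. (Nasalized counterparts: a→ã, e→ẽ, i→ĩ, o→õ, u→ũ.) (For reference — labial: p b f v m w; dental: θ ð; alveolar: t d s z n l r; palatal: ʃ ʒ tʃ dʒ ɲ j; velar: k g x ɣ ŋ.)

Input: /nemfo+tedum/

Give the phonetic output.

Rule 1: /e/ before nasal /m/ → [ẽ]
Rule 1: /u/ before nasal /m/ → [ũ]
After rule 1: nẽmfo+tedũm
Rule 2: no segment meets the rule's conditions; no change.

[nẽmfo+tedũm]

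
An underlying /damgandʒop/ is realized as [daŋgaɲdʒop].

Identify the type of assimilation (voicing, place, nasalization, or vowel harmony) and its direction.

/m/→[ŋ] /n/→[ɲ].
Each target copies a feature from the following segment, so the direction is regressive.

place assimilation, regressive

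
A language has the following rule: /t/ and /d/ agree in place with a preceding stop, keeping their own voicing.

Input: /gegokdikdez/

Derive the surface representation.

/d/ after /k/ (velar) → [g]
/d/ after /k/ (velar) → [g]

[gegokgikgez]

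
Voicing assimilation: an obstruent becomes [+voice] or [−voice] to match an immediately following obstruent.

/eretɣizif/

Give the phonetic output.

[eredɣizif]

/t/ before /ɣ/ (voiced) → [d]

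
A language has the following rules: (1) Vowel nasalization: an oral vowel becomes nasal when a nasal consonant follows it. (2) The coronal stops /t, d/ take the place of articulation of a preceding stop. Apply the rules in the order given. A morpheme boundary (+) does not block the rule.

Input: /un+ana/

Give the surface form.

Rule 1: /u/ before nasal /n/ → [ũ]
Rule 1: /a/ before nasal /n/ → [ã]
After rule 1: ũn+ãna
Rule 2: no segment meets the rule's conditions; no change.

[ũn+ãna]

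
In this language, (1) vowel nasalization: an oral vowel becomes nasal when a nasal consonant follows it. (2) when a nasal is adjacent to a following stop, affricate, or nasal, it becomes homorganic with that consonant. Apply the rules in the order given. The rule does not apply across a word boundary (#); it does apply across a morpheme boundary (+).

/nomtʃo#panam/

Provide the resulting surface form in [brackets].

[nõɲtʃo#pãnãm]

Rule 1: /o/ before nasal /m/ → [õ]
Rule 1: /a/ before nasal /n/ → [ã]
Rule 1: /a/ before nasal /m/ → [ã]
After rule 1: nõmtʃo#pãnãm
Rule 2: /m/ before /tʃ/ (palatal) → [ɲ]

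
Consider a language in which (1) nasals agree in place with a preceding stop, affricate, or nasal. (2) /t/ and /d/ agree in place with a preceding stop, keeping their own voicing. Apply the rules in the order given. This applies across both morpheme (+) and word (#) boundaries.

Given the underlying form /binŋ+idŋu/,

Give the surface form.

Rule 1: /ŋ/ after /n/ (alveolar) → [n]
Rule 1: /ŋ/ after /d/ (alveolar) → [n]
After rule 1: binn+idnu
Rule 2: no segment meets the rule's conditions; no change.

[binn+idnu]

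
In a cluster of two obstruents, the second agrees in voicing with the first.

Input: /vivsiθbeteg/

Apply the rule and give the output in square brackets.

[vivziθpeteg]

/s/ after /v/ (voiced) → [z]
/b/ after /θ/ (voiceless) → [p]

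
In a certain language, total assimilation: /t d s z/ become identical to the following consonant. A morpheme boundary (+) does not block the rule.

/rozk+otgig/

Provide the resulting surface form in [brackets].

[rokk+oggig]

/z/ before /k/ → [k] (total assimilation)
/t/ before /g/ → [g] (total assimilation)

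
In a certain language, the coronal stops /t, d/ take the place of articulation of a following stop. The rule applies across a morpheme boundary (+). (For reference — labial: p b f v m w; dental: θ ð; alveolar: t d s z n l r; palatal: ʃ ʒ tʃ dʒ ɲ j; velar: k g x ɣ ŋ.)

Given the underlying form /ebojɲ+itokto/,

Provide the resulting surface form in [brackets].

[ebojɲ+itokto]

no segment meets the rule's conditions; no change.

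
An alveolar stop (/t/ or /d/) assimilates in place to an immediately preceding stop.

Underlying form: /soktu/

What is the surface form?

[sokku]

/t/ after /k/ (velar) → [k]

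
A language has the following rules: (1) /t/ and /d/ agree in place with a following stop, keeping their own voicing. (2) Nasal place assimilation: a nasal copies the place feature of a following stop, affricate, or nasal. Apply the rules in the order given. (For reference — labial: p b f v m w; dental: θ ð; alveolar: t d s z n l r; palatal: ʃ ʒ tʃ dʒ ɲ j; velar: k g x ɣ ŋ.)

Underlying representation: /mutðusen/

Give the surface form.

Rule 1: no segment meets the rule's conditions; no change.
After rule 1: mutðusen
Rule 2: no segment meets the rule's conditions; no change.

[mutðusen]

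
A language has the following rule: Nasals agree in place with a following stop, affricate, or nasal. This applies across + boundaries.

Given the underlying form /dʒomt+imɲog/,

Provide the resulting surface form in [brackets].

[dʒont+iɲɲog]

/m/ before /t/ (alveolar) → [n]
/m/ before /ɲ/ (palatal) → [ɲ]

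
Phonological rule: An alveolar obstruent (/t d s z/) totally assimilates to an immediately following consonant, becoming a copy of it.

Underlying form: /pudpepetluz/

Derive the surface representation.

/d/ before /p/ → [p] (total assimilation)
/t/ before /l/ → [l] (total assimilation)

[puppepelluz]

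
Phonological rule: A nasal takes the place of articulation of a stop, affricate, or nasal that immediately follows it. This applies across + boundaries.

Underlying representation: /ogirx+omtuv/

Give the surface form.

[ogirx+ontuv]

/m/ before /t/ (alveolar) → [n]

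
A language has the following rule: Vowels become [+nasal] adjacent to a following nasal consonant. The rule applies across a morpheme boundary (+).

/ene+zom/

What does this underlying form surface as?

/e/ before nasal /n/ → [ẽ]
/o/ before nasal /m/ → [õ]

[ẽne+zõm]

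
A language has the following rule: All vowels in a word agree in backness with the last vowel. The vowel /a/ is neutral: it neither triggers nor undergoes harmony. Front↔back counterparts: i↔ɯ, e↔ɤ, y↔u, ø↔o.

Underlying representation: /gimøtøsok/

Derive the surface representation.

[gɯmotosok]

/i/ harmonizes with /o/ ([+back]) → [ɯ]
/ø/ harmonizes with /o/ ([+back]) → [o]
/ø/ harmonizes with /o/ ([+back]) → [o]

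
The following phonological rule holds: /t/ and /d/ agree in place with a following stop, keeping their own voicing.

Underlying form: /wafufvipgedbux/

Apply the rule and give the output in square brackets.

/d/ before /b/ (labial) → [b]

[wafufvipgebbux]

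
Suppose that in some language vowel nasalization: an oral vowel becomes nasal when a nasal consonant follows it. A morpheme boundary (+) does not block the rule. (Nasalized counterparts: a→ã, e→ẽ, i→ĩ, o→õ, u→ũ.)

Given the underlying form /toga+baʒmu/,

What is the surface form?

no segment meets the rule's conditions; no change.

[toga+baʒmu]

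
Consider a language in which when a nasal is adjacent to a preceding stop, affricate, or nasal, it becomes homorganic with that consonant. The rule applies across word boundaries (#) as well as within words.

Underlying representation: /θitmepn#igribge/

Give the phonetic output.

/m/ after /t/ (alveolar) → [n]
/n/ after /p/ (labial) → [m]

[θitnepm#igribge]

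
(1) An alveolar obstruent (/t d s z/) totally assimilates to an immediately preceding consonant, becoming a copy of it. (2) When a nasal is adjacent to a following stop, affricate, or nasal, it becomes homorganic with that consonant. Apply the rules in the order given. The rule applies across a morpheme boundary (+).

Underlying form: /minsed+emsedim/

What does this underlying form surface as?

[minned+emmedim]

Rule 1: /s/ after /n/ → [n] (total assimilation)
Rule 1: /s/ after /m/ → [m] (total assimilation)
After rule 1: minned+emmedim
Rule 2: no segment meets the rule's conditions; no change.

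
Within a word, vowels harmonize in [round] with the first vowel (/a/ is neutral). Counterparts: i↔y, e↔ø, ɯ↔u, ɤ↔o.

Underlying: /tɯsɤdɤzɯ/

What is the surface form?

[tɯsɤdɤzɯ]

no segment meets the rule's conditions; no change.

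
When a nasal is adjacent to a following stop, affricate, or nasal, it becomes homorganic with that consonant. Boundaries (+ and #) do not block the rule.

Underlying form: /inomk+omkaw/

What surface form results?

/m/ before /k/ (velar) → [ŋ]
/m/ before /k/ (velar) → [ŋ]

[inoŋk+oŋkaw]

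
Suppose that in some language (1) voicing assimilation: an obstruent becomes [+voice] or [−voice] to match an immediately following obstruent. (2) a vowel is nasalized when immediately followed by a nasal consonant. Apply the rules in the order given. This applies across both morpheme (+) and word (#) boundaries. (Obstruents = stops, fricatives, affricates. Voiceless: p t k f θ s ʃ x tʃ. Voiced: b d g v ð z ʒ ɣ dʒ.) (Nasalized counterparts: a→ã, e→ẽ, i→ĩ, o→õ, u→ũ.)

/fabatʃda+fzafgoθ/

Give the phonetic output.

[fabadʒda+vzavgoθ]

Rule 1: /tʃ/ before /d/ (voiced) → [dʒ]
Rule 1: /f/ before /z/ (voiced) → [v]
Rule 1: /f/ before /g/ (voiced) → [v]
After rule 1: fabadʒda+vzavgoθ
Rule 2: no segment meets the rule's conditions; no change.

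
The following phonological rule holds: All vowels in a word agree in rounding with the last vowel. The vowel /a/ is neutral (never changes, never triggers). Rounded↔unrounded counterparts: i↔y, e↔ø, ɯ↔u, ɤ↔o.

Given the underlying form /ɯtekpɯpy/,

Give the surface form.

/ɯ/ harmonizes with /y/ ([+round]) → [u]
/e/ harmonizes with /y/ ([+round]) → [ø]
/ɯ/ harmonizes with /y/ ([+round]) → [u]

[utøkpupy]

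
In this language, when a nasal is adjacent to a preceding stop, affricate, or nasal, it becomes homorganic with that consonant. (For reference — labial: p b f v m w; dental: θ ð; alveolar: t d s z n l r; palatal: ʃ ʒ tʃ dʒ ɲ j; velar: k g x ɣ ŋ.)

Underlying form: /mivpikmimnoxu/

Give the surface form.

[mivpikŋimmoxu]

/m/ after /k/ (velar) → [ŋ]
/n/ after /m/ (labial) → [m]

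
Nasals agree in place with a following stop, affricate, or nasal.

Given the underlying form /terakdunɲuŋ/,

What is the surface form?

/n/ before /ɲ/ (palatal) → [ɲ]

[terakduɲɲuŋ]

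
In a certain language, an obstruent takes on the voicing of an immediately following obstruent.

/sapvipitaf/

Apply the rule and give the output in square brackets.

[sabvipitaf]

/p/ before /v/ (voiced) → [b]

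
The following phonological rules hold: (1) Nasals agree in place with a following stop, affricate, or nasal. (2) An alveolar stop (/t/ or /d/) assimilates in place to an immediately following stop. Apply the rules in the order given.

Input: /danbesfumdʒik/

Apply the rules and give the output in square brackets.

Rule 1: /n/ before /b/ (labial) → [m]
Rule 1: /m/ before /dʒ/ (palatal) → [ɲ]
After rule 1: dambesfuɲdʒik
Rule 2: no segment meets the rule's conditions; no change.

[dambesfuɲdʒik]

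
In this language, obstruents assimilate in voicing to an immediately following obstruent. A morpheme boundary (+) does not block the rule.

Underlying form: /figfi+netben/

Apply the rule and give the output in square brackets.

[fikfi+nedben]

/g/ before /f/ (voiceless) → [k]
/t/ before /b/ (voiced) → [d]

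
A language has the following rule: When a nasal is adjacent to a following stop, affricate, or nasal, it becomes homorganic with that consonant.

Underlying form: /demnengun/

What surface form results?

/m/ before /n/ (alveolar) → [n]
/n/ before /g/ (velar) → [ŋ]

[denneŋgun]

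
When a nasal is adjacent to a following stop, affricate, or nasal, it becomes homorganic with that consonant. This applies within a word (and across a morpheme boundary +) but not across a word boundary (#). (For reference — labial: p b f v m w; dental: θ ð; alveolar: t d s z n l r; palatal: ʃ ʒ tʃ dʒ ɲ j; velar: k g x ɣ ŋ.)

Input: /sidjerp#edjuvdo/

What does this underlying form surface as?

no segment meets the rule's conditions; no change.

[sidjerp#edjuvdo]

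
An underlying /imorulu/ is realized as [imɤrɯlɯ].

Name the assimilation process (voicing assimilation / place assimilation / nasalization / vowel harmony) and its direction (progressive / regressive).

/o/→[ɤ] /u/→[ɯ] /u/→[ɯ].
Vowels agree with the first vowel, so the harmony is progressive.

vowel harmony, progressive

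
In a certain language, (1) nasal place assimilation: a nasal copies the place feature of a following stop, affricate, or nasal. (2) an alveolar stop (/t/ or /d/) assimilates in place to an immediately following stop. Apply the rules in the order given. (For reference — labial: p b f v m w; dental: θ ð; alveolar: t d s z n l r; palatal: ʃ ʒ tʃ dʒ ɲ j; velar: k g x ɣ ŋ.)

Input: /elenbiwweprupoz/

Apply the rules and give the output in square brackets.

Rule 1: /n/ before /b/ (labial) → [m]
After rule 1: elembiwweprupoz
Rule 2: no segment meets the rule's conditions; no change.

[elembiwweprupoz]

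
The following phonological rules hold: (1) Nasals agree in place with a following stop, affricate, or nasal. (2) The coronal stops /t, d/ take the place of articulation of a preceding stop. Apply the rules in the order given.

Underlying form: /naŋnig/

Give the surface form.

[nannig]

Rule 1: /ŋ/ before /n/ (alveolar) → [n]
After rule 1: nannig
Rule 2: no segment meets the rule's conditions; no change.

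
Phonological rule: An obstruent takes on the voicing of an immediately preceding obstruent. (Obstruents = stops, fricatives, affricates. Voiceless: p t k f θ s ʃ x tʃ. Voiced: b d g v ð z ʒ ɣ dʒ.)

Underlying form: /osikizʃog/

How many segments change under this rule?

1

/ʃ/ after /z/ (voiced) → [ʒ]
1 segment changes.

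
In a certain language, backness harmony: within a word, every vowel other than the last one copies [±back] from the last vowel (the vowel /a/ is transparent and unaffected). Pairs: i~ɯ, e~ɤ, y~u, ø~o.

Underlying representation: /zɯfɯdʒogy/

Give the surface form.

/ɯ/ harmonizes with /y/ ([-back]) → [i]
/ɯ/ harmonizes with /y/ ([-back]) → [i]
/o/ harmonizes with /y/ ([-back]) → [ø]

[zifidʒøgy]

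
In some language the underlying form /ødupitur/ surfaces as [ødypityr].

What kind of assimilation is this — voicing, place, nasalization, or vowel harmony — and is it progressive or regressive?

vowel harmony, progressive

/u/→[y] /u/→[y].
Vowels agree with the first vowel, so the harmony is progressive.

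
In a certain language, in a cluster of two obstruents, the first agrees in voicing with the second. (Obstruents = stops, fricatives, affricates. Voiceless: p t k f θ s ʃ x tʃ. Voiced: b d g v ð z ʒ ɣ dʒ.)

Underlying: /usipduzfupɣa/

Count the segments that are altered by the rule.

/p/ before /d/ (voiced) → [b]
/z/ before /f/ (voiceless) → [s]
/p/ before /ɣ/ (voiced) → [b]
3 segments change.

3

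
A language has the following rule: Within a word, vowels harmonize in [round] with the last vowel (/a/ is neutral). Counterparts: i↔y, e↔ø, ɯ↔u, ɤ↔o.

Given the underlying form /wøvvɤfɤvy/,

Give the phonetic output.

[wøvvofovy]

/ɤ/ harmonizes with /y/ ([+round]) → [o]
/ɤ/ harmonizes with /y/ ([+round]) → [o]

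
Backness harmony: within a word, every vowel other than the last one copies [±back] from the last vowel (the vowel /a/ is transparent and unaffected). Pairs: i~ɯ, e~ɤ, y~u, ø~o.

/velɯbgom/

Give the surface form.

[vɤlɯbgom]

/e/ harmonizes with /o/ ([+back]) → [ɤ]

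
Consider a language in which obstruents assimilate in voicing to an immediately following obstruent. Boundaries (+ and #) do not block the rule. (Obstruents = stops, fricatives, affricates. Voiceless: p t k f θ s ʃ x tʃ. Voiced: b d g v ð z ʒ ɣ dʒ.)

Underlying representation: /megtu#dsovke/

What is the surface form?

/g/ before /t/ (voiceless) → [k]
/d/ before /s/ (voiceless) → [t]
/v/ before /k/ (voiceless) → [f]

[mektu#tsofke]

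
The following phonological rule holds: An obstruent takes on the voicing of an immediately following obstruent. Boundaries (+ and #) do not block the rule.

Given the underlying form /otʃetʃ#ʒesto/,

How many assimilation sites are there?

1

/tʃ/ before /ʒ/ (voiced) → [dʒ]
1 segment changes.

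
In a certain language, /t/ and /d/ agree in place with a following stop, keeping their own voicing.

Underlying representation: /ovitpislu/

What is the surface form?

/t/ before /p/ (labial) → [p]

[ovippislu]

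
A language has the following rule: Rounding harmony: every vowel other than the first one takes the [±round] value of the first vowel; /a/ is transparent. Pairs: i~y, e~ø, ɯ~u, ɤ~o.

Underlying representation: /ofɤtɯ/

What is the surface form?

/ɤ/ harmonizes with /o/ ([+round]) → [o]
/ɯ/ harmonizes with /o/ ([+round]) → [u]

[ofotu]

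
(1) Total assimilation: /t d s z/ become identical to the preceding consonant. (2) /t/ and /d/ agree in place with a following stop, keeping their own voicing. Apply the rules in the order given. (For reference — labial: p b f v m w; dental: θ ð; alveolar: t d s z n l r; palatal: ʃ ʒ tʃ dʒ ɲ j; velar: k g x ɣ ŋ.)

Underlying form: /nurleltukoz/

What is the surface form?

Rule 1: /t/ after /l/ → [l] (total assimilation)
After rule 1: nurlellukoz
Rule 2: no segment meets the rule's conditions; no change.

[nurlellukoz]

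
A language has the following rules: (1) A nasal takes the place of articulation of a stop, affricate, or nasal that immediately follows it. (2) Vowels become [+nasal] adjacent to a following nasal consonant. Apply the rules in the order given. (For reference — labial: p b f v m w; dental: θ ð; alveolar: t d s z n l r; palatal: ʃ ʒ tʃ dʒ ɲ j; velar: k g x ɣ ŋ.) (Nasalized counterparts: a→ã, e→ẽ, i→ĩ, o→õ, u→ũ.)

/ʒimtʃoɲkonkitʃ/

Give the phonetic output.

Rule 1: /m/ before /tʃ/ (palatal) → [ɲ]
Rule 1: /ɲ/ before /k/ (velar) → [ŋ]
Rule 1: /n/ before /k/ (velar) → [ŋ]
After rule 1: ʒiɲtʃoŋkoŋkitʃ
Rule 2: /i/ before nasal /ɲ/ → [ĩ]
Rule 2: /o/ before nasal /ŋ/ → [õ]
Rule 2: /o/ before nasal /ŋ/ → [õ]

[ʒĩɲtʃõŋkõŋkitʃ]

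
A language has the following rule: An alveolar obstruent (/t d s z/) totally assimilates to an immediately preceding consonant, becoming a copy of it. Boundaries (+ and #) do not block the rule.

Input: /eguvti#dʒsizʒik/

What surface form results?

/t/ after /v/ → [v] (total assimilation)
/s/ after /dʒ/ → [dʒ] (total assimilation)

[eguvvi#dʒdʒizʒik]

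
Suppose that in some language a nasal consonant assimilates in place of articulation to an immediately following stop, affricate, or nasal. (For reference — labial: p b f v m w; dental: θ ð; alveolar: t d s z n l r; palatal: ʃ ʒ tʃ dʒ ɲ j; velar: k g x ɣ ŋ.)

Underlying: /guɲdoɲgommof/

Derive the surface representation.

/ɲ/ before /d/ (alveolar) → [n]
/ɲ/ before /g/ (velar) → [ŋ]

[gundoŋgommof]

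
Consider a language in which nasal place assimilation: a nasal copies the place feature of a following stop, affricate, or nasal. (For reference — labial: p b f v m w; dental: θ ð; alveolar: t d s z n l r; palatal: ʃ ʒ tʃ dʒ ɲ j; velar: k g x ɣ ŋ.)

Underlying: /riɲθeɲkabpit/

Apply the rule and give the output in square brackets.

/ɲ/ before /k/ (velar) → [ŋ]

[riɲθeŋkabpit]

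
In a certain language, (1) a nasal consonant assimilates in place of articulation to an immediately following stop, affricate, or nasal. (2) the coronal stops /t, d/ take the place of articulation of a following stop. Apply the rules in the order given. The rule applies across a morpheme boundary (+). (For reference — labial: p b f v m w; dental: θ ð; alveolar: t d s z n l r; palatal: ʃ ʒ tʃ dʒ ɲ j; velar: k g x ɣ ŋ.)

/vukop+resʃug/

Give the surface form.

[vukop+resʃug]

Rule 1: no segment meets the rule's conditions; no change.
After rule 1: vukop+resʃug
Rule 2: no segment meets the rule's conditions; no change.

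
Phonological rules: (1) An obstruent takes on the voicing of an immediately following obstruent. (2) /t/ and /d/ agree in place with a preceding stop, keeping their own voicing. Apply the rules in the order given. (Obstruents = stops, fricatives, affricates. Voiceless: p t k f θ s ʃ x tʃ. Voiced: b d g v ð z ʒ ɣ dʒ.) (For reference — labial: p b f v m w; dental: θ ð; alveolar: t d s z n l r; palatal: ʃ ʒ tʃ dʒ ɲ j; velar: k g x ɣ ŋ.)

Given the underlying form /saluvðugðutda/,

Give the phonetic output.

Rule 1: /t/ before /d/ (voiced) → [d]
After rule 1: saluvðugðudda
Rule 2: no segment meets the rule's conditions; no change.

[saluvðugðudda]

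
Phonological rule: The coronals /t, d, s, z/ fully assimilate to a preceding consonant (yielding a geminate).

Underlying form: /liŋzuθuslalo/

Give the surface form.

[liŋŋuθuslalo]

/z/ after /ŋ/ → [ŋ] (total assimilation)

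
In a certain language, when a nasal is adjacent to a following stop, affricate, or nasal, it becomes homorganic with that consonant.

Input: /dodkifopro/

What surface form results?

no segment meets the rule's conditions; no change.

[dodkifopro]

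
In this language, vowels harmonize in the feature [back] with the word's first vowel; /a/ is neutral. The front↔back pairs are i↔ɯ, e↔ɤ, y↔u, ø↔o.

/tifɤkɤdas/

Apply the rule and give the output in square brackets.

[tifekedas]

/ɤ/ harmonizes with /i/ ([-back]) → [e]
/ɤ/ harmonizes with /i/ ([-back]) → [e]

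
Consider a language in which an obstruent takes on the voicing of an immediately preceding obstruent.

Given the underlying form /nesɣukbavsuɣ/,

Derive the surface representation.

/ɣ/ after /s/ (voiceless) → [x]
/b/ after /k/ (voiceless) → [p]
/s/ after /v/ (voiced) → [z]

[nesxukpavzuɣ]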